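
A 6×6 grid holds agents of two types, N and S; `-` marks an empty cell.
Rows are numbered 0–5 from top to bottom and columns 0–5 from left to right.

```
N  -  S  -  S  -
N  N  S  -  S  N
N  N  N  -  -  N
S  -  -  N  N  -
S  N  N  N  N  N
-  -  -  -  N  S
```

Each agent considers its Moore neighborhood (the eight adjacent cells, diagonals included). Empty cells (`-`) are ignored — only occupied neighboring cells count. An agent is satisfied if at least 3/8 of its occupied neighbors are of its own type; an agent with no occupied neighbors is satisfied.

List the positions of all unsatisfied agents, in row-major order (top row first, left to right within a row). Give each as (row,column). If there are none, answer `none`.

(1,2), (1,4), (1,5), (3,0), (4,1), (5,5)

Row 0: (0,0)N 2/2 ✓ · (0,2)S 1/2 ✓ · (0,4)S 1/2 ✓
Row 1: (1,0)N 4/4 ✓ · (1,1)N 5/7 ✓ · (1,2)S 1/4 ✗ · (1,4)S 1/3 ✗ · (1,5)N 1/3 ✗
Row 2: (2,0)N 3/4 ✓ · (2,1)N 4/6 ✓ · (2,2)N 3/4 ✓ · (2,5)N 2/3 ✓
Row 3: (3,0)S 1/4 ✗ · (3,3)N 5/5 ✓ · (3,4)N 5/5 ✓
Row 4: (4,0)S 1/2 ✓ · (4,1)N 1/3 ✗ · (4,2)N 3/3 ✓ · (4,3)N 5/5 ✓ · (4,4)N 5/6 ✓ · (4,5)N 3/4 ✓
Row 5: (5,4)N 3/4 ✓ · (5,5)S 0/3 ✗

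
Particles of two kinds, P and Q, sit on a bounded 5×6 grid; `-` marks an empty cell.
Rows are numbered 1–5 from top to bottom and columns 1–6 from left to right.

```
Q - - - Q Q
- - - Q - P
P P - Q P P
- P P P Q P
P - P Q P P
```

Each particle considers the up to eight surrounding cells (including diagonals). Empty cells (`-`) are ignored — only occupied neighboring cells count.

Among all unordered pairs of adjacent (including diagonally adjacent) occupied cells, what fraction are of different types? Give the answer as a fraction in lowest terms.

Scan each occupied cell's neighbors to the right and below (and the two forward diagonals) so each pair is counted once.
Row 1: Q(1,5)–Q(1,6)= Q(1,5)–P(2,6)≠ Q(1,5)–Q(2,4)= Q(1,6)–P(2,6)≠  → 2/4 unlike.
Row 2: Q(2,4)–Q(3,4)= Q(2,4)–P(3,5)≠ P(2,6)–P(3,6)= P(2,6)–P(3,5)=  → 1/4 unlike.
Row 3: P(3,1)–P(3,2)= P(3,1)–P(4,2)= P(3,2)–P(4,2)= P(3,2)–P(4,3)= Q(3,4)–P(3,5)≠ Q(3,4)–P(4,4)≠ Q(3,4)–Q(4,5)= Q(3,4)–P(4,3)≠ P(3,5)–P(3,6)= P(3,5)–Q(4,5)≠ P(3,5)–P(4,6)= P(3,5)–P(4,4)= P(3,6)–P(4,6)= P(3,6)–Q(4,5)≠  → 5/14 unlike.
Row 4: P(4,2)–P(4,3)= P(4,2)–P(5,3)= P(4,2)–P(5,1)= P(4,3)–P(4,4)= P(4,3)–P(5,3)= P(4,3)–Q(5,4)≠ P(4,4)–Q(4,5)≠ P(4,4)–Q(5,4)≠ P(4,4)–P(5,5)= P(4,4)–P(5,3)= Q(4,5)–P(4,6)≠ Q(4,5)–P(5,5)≠ Q(4,5)–P(5,6)≠ Q(4,5)–Q(5,4)= P(4,6)–P(5,6)= P(4,6)–P(5,5)=  → 6/16 unlike.
Row 5: P(5,3)–Q(5,4)≠ Q(5,4)–P(5,5)≠ P(5,5)–P(5,6)=  → 2/3 unlike.
Total adjacent occupied pairs: 41; unlike-type pairs: 16.
16/41 is already in lowest terms.

16/41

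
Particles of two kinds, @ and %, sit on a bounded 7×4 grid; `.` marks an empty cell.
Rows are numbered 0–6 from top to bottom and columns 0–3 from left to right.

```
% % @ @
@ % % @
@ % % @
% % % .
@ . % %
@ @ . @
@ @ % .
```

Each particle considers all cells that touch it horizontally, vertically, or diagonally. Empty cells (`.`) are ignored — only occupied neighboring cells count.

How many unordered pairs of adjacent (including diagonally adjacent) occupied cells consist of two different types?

25

Scan each occupied cell's neighbors to the right and below (and the two forward diagonals) so each pair is counted once.
From row 0: 6 unlike of 13 pairs (running 6/13).
From row 1: 6 unlike of 13 pairs (running 12/26).
From row 2: 5 unlike of 11 pairs (running 17/37).
From row 3: 2 unlike of 7 pairs (running 19/44).
From row 4: 3 unlike of 6 pairs (running 22/50).
From row 5: 2 unlike of 7 pairs (running 24/57).
From row 6: 1 unlike of 2 pairs (running 25/59).
Total adjacent occupied pairs: 59; unlike-type pairs: 25.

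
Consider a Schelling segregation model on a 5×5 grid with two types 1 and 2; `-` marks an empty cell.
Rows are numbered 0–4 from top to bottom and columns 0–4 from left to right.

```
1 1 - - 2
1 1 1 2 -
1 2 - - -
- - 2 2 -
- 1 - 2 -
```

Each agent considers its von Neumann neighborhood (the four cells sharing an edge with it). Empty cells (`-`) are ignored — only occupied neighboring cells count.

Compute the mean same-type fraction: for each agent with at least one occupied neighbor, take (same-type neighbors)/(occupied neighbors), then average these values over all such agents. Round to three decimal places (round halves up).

(0,0)1 2/2
(0,1)1 2/2
(0,4)2 — no occupied neighbors
(1,0)1 3/3
(1,1)1 3/4
(1,2)1 1/2
(1,3)2 0/1
(2,0)1 1/2
(2,1)2 0/2
(3,2)2 1/1
(3,3)2 2/2
(4,1)1 — no occupied neighbors
(4,3)2 1/1
Sum over 11 agents: 2/2 + 2/2 + 3/3 + 3/4 + 1/2 + 0/1 + 1/2 + 0/2 + 1/1 + 2/2 + 1/1 = 31/4; mean = 31/4 ÷ 11 = 31/44 = 0.704545… → 0.705.

0.705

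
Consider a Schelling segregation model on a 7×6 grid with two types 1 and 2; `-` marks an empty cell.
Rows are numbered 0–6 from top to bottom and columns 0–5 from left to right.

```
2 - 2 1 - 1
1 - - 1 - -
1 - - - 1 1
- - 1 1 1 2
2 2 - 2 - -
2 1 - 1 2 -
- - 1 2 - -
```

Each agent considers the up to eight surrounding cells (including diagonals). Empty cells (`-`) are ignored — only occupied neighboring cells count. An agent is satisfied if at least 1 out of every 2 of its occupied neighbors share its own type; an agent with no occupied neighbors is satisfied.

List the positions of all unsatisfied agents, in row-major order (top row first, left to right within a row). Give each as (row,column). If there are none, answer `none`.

Row 0: (0,0)2 0/1 ✗ · (0,2)2 0/2 ✗ · (0,3)1 1/2 ✓ · (0,5)1 0/0 ✓
Row 1: (1,0)1 1/2 ✓ · (1,3)1 2/3 ✓
Row 2: (2,0)1 1/1 ✓ · (2,4)1 4/5 ✓ · (2,5)1 2/3 ✓
Row 3: (3,2)1 1/3 ✗ · (3,3)1 3/4 ✓ · (3,4)1 3/5 ✓ · (3,5)2 0/3 ✗
Row 4: (4,0)2 2/3 ✓ · (4,1)2 2/4 ✓ · (4,3)2 1/5 ✗
Row 5: (5,0)2 2/3 ✓ · (5,1)1 1/4 ✗ · (5,3)1 1/4 ✗ · (5,4)2 2/3 ✓
Row 6: (6,2)1 2/3 ✓ · (6,3)2 1/3 ✗

(0,0), (0,2), (3,2), (3,5), (4,3), (5,1), (5,3), (6,3)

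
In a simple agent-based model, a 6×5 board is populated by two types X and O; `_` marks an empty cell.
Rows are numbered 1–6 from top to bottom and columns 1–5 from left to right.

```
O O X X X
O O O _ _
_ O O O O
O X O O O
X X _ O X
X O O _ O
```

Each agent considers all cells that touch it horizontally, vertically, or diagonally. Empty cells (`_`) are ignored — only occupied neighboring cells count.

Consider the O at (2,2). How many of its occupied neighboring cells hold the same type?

Occupied neighbors of (2,2): (1,1)=O, (1,2)=O, (1,3)=X, (2,1)=O, (2,3)=O, (3,2)=O, (3,3)=O.
Same type (O): 6 of 7.

6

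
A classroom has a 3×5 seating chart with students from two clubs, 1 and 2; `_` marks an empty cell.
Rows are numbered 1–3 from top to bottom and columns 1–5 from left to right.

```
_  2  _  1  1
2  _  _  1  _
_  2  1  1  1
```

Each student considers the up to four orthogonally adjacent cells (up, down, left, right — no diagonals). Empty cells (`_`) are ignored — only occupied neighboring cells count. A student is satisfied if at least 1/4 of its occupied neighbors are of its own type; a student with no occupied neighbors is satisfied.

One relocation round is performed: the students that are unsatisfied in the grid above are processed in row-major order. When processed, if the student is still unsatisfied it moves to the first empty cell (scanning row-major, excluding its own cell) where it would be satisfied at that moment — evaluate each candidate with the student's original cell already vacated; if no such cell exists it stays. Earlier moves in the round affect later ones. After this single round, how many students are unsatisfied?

Initially unsatisfied (in order): (3,2).
  (3,2) → (1,1).
Resulting grid:
2 2 _ 1 1
2 _ _ 1 _
_ _ 1 1 1
All satisfied now.

0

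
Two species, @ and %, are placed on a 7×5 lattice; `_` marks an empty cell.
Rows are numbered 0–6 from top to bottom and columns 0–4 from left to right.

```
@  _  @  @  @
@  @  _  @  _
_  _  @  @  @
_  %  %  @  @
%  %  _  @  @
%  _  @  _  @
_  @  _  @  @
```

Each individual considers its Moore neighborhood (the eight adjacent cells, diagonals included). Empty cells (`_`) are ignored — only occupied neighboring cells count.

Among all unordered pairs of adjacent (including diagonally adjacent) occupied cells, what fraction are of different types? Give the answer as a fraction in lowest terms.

7/48

Scan each occupied cell's neighbors to the right and below (and the two forward diagonals) so each pair is counted once.
From row 0: 0 unlike of 8 pairs (running 0/8).
From row 1: 0 unlike of 5 pairs (running 0/13).
From row 2: 3 unlike of 10 pairs (running 3/23).
From row 3: 2 unlike of 11 pairs (running 5/34).
From row 4: 1 unlike of 8 pairs (running 6/42).
From row 5: 1 unlike of 5 pairs (running 7/47).
From row 6: 0 unlike of 1 pairs (running 7/48).
Total adjacent occupied pairs: 48; unlike-type pairs: 7.
7/48 is already in lowest terms.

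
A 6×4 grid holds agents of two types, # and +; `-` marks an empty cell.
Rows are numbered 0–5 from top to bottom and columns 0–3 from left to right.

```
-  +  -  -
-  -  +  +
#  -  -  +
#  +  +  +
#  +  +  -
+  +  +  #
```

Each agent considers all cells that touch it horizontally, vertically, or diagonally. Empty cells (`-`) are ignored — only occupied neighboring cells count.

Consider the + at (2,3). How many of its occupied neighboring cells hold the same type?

Occupied neighbors of (2,3): (1,2)=+, (1,3)=+, (3,2)=+, (3,3)=+.
Same type (+): 4 of 4.

4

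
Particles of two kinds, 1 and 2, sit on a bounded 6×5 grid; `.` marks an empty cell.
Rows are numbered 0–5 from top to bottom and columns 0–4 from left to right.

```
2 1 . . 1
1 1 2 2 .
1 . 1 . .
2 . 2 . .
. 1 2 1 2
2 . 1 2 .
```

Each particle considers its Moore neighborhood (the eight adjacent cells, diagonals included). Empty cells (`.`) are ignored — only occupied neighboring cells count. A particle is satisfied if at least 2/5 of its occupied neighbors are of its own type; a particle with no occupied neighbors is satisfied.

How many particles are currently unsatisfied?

(0,0)2 0/3 unhappy
(0,1)1 2/4 ok
(0,4)1 0/1 unhappy
(1,0)1 3/4 ok
(1,1)1 4/6 ok
(1,2)2 1/4 unhappy
(1,3)2 1/3 unhappy
(2,0)1 2/3 ok
(2,2)1 1/4 unhappy
(3,0)2 0/2 unhappy
(3,2)2 1/4 unhappy
(4,1)1 1/5 unhappy
(4,2)2 2/5 ok
(4,3)1 1/5 unhappy
(4,4)2 1/2 ok
(5,0)2 0/1 unhappy
(5,2)1 2/4 ok
(5,3)2 2/4 ok
Unsatisfied: (0,0), (0,4), (1,2), (1,3), (2,2), (3,0), (3,2), (4,1), (4,3), (5,0) — 10 in total.

10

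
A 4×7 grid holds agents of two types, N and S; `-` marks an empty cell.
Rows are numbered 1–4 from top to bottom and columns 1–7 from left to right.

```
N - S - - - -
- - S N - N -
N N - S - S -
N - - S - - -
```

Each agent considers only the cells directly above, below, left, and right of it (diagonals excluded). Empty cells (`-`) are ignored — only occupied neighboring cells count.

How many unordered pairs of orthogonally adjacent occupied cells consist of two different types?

Scan each occupied cell's neighbors to the right and below so each pair is counted once.
From row 1: 0 unlike of 1 pairs (running 0/1).
From row 2: 3 unlike of 3 pairs (running 3/4).
From row 3: 0 unlike of 3 pairs (running 3/7).
Total adjacent occupied pairs: 7; unlike-type pairs: 3.

3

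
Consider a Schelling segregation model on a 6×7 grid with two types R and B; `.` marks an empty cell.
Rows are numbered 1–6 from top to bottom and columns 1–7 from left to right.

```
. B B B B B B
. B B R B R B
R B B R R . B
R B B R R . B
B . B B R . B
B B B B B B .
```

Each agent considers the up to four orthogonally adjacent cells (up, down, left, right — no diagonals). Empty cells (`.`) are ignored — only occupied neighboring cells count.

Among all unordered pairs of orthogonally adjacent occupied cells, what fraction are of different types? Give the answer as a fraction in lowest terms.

Scan each occupied cell's neighbors to the right and below so each pair is counted once.
Row 1: B(1,2)–B(1,3)= B(1,2)–B(2,2)= B(1,3)–B(1,4)= B(1,3)–B(2,3)= B(1,4)–B(1,5)= B(1,4)–R(2,4)≠ B(1,5)–B(1,6)= B(1,5)–B(2,5)= B(1,6)–B(1,7)= B(1,6)–R(2,6)≠ B(1,7)–B(2,7)=  → 2/11 unlike.
Row 2: B(2,2)–B(2,3)= B(2,2)–B(3,2)= B(2,3)–R(2,4)≠ B(2,3)–B(3,3)= R(2,4)–B(2,5)≠ R(2,4)–R(3,4)= B(2,5)–R(2,6)≠ B(2,5)–R(3,5)≠ R(2,6)–B(2,7)≠ B(2,7)–B(3,7)=  → 5/10 unlike.
Row 3: R(3,1)–B(3,2)≠ R(3,1)–R(4,1)= B(3,2)–B(3,3)= B(3,2)–B(4,2)= B(3,3)–R(3,4)≠ B(3,3)–B(4,3)= R(3,4)–R(3,5)= R(3,4)–R(4,4)= R(3,5)–R(4,5)= B(3,7)–B(4,7)=  → 2/10 unlike.
Row 4: R(4,1)–B(4,2)≠ R(4,1)–B(5,1)≠ B(4,2)–B(4,3)= B(4,3)–R(4,4)≠ B(4,3)–B(5,3)= R(4,4)–R(4,5)= R(4,4)–B(5,4)≠ R(4,5)–R(5,5)= B(4,7)–B(5,7)=  → 4/9 unlike.
Row 5: B(5,1)–B(6,1)= B(5,3)–B(5,4)= B(5,3)–B(6,3)= B(5,4)–R(5,5)≠ B(5,4)–B(6,4)= R(5,5)–B(6,5)≠  → 2/6 unlike.
Row 6: B(6,1)–B(6,2)= B(6,2)–B(6,3)= B(6,3)–B(6,4)= B(6,4)–B(6,5)= B(6,5)–B(6,6)=  → 0/5 unlike.
Total adjacent occupied pairs: 51; unlike-type pairs: 15.
15/51 reduces to 5/17.

5/17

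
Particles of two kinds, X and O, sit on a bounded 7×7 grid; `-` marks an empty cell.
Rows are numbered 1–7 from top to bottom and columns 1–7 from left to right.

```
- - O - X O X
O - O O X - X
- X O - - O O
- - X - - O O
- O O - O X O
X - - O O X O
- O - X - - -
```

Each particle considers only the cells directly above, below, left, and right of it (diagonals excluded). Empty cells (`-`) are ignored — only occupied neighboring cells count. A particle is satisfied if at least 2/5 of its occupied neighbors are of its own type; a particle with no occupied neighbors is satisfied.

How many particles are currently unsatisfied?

7

Row 1: (1,3)O 1/1 satisfied · (1,5)X 1/2 satisfied · (1,6)O 0/2 not · (1,7)X 1/2 satisfied
Row 2: (2,1)O 0/0 satisfied · (2,3)O 3/3 satisfied · (2,4)O 1/2 satisfied · (2,5)X 1/2 satisfied · (2,7)X 1/2 satisfied
Row 3: (3,2)X 0/1 not · (3,3)O 1/3 not · (3,6)O 2/2 satisfied · (3,7)O 2/3 satisfied
Row 4: (4,3)X 0/2 not · (4,6)O 2/3 satisfied · (4,7)O 3/3 satisfied
Row 5: (5,2)O 1/1 satisfied · (5,3)O 1/2 satisfied · (5,5)O 1/2 satisfied · (5,6)X 1/4 not · (5,7)O 2/3 satisfied
Row 6: (6,1)X 0/0 satisfied · (6,4)O 1/2 satisfied · (6,5)O 2/3 satisfied · (6,6)X 1/3 not · (6,7)O 1/2 satisfied
Row 7: (7,2)O 0/0 satisfied · (7,4)X 0/1 not
Unsatisfied: (1,6), (3,2), (3,3), (4,3), (5,6), (6,6), (7,4) — 7 in total.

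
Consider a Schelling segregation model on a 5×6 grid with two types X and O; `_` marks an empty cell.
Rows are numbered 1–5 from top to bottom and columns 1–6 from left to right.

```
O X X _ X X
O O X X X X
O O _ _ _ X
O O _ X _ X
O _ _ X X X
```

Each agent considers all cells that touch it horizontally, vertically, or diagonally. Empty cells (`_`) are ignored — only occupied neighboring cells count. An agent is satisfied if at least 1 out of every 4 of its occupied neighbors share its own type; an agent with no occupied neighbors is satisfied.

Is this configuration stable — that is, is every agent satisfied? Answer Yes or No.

Yes

(1,1)O 2/3 ok
(1,2)X 2/5 ok
(1,3)X 3/4 ok
(1,5)X 4/4 ok
(1,6)X 3/3 ok
(2,1)O 4/5 ok
(2,2)O 4/7 ok
(2,3)X 3/5 ok
(2,4)X 4/4 ok
(2,5)X 5/5 ok
(2,6)X 4/4 ok
(3,1)O 5/5 ok
(3,2)O 5/6 ok
(3,6)X 3/3 ok
(4,1)O 4/4 ok
(4,2)O 4/4 ok
(4,4)X 2/2 ok
(4,6)X 3/3 ok
(5,1)O 2/2 ok
(5,4)X 2/2 ok
(5,5)X 4/4 ok
(5,6)X 2/2 ok
All meet the threshold, so the configuration is stable.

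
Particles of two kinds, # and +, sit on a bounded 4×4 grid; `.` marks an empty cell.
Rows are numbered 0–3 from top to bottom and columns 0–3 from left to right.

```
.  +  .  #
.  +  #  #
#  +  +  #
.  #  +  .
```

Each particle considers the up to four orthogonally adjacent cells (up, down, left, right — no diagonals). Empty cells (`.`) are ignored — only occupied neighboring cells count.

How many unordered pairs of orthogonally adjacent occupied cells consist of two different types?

6

Scan each occupied cell's neighbors to the right and below so each pair is counted once.
Row 0: +(0,1)–+(1,1)= #(0,3)–#(1,3)=  → 0/2 unlike.
Row 1: +(1,1)–#(1,2)≠ +(1,1)–+(2,1)= #(1,2)–#(1,3)= #(1,2)–+(2,2)≠ #(1,3)–#(2,3)=  → 2/5 unlike.
Row 2: #(2,0)–+(2,1)≠ +(2,1)–+(2,2)= +(2,1)–#(3,1)≠ +(2,2)–#(2,3)≠ +(2,2)–+(3,2)=  → 3/5 unlike.
Row 3: #(3,1)–+(3,2)≠  → 1/1 unlike.
Total adjacent occupied pairs: 13; unlike-type pairs: 6.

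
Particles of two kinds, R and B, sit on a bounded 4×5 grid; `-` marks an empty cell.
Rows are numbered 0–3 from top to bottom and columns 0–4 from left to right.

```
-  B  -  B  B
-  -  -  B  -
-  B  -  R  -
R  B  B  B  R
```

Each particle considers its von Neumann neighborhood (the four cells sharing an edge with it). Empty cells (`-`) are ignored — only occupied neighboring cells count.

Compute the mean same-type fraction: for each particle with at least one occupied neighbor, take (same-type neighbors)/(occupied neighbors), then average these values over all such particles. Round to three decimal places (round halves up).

0.550

Row 0: (0,1)B — no occupied neighbors · (0,3)B 2/2 · (0,4)B 1/1
Row 1: (1,3)B 1/2
Row 2: (2,1)B 1/1 · (2,3)R 0/2
Row 3: (3,0)R 0/1 · (3,1)B 2/3 · (3,2)B 2/2 · (3,3)B 1/3 · (3,4)R 0/1
Sum over 10 particles: 2/2 + 1/1 + 1/2 + 1/1 + 0/2 + 0/1 + 2/3 + 2/2 + 1/3 + 0/1 = 11/2; mean = 11/2 ÷ 10 = 11/20 = 0.55 → 0.550.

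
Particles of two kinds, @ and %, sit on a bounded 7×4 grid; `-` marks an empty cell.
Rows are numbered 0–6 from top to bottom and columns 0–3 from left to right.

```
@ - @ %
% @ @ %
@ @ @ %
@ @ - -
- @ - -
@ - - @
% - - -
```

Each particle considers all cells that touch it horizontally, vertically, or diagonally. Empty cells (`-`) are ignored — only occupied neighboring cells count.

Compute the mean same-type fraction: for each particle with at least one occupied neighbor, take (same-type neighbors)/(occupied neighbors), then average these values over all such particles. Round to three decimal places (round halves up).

0.582

(0,0)@ 1/2
(0,2)@ 2/4
(0,3)% 1/3
(1,0)% 0/4
(1,1)@ 6/7
(1,2)@ 4/7
(1,3)% 2/5
(2,0)@ 4/5
(2,1)@ 6/7
(2,2)@ 4/6
(2,3)% 1/3
(3,0)@ 4/4
(3,1)@ 5/5
(4,1)@ 3/3
(5,0)@ 1/2
(5,3)@ — no occupied neighbors
(6,0)% 0/1
Sum over 16 particles: 1/2 + 2/4 + 1/3 + 0/4 + 6/7 + 4/7 + 2/5 + 4/5 + 6/7 + 4/6 + 1/3 + 4/4 + 5/5 + 3/3 + 1/2 + 0/1 = 1957/210; mean = 1957/210 ÷ 16 = 1957/3360 = 0.582440… → 0.582.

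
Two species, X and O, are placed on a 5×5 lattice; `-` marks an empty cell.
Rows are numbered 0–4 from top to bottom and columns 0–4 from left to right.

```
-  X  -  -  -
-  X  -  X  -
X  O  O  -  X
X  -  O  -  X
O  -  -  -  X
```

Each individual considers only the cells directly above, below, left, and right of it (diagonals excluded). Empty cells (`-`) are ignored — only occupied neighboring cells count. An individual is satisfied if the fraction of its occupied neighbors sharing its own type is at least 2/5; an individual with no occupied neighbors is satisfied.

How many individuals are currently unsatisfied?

Row 0: (0,1)X 1/1 ok
Row 1: (1,1)X 1/2 ok · (1,3)X 0/0 ok
Row 2: (2,0)X 1/2 ok · (2,1)O 1/3 unhappy · (2,2)O 2/2 ok · (2,4)X 1/1 ok
Row 3: (3,0)X 1/2 ok · (3,2)O 1/1 ok · (3,4)X 2/2 ok
Row 4: (4,0)O 0/1 unhappy · (4,4)X 1/1 ok
Unsatisfied: (2,1), (4,0) — 2 in total.

2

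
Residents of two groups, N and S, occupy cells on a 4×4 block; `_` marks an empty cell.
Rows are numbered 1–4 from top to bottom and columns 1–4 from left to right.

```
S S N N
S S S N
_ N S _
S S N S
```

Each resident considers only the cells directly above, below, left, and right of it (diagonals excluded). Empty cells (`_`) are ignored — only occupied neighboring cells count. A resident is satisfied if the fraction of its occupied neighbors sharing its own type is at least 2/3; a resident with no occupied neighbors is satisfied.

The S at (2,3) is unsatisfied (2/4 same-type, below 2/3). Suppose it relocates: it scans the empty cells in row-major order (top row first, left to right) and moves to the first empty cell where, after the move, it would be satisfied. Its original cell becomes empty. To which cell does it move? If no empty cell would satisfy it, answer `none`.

Vacating (2,3). Empty cells in order:
  (3,1): 2/3 same-type → satisfied — stop here.

(3,1)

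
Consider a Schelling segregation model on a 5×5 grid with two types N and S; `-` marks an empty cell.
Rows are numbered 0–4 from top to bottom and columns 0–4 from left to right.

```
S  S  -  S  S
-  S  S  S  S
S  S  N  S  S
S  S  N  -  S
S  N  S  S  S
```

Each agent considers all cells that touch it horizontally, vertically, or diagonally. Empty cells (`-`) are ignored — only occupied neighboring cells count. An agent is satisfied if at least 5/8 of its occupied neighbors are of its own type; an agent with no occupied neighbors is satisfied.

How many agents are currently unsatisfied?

4

(0,0)S 2/2 ✓
(0,1)S 3/3 ✓
(0,3)S 4/4 ✓
(0,4)S 3/3 ✓
(1,1)S 5/6 ✓
(1,2)S 6/7 ✓
(1,3)S 6/7 ✓
(1,4)S 5/5 ✓
(2,0)S 4/4 ✓
(2,1)S 5/7 ✓
(2,2)N 1/7 ✗
(2,3)S 5/7 ✓
(2,4)S 4/4 ✓
(3,0)S 4/5 ✓
(3,1)S 5/8 ✓
(3,2)N 2/7 ✗
(3,4)S 4/4 ✓
(4,0)S 2/3 ✓
(4,1)N 1/5 ✗
(4,2)S 2/4 ✗
(4,3)S 3/4 ✓
(4,4)S 2/2 ✓
Unsatisfied: (2,2), (3,2), (4,1), (4,2) — 4 in total.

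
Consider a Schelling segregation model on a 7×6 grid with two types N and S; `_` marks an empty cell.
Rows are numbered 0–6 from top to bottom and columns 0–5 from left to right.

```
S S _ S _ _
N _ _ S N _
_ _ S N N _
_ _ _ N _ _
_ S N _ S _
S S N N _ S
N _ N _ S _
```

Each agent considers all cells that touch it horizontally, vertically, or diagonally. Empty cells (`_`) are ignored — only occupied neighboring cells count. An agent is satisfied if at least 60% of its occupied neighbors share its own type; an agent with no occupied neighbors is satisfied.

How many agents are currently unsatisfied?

12

Row 0: (0,0)S 1/2 ✗ · (0,1)S 1/2 ✗ · (0,3)S 1/2 ✗
Row 1: (1,0)N 0/2 ✗ · (1,3)S 2/5 ✗ · (1,4)N 2/4 ✗
Row 2: (2,2)S 1/3 ✗ · (2,3)N 3/5 ✓ · (2,4)N 3/4 ✓
Row 3: (3,3)N 3/5 ✓
Row 4: (4,1)S 2/4 ✗ · (4,2)N 3/5 ✓ · (4,4)S 1/3 ✗
Row 5: (5,0)S 2/3 ✓ · (5,1)S 2/6 ✗ · (5,2)N 3/5 ✓ · (5,3)N 3/5 ✓ · (5,5)S 2/2 ✓
Row 6: (6,0)N 0/2 ✗ · (6,2)N 2/3 ✓ · (6,4)S 1/2 ✗
Unsatisfied: (0,0), (0,1), (0,3), (1,0), (1,3), (1,4), (2,2), (4,1), (4,4), (5,1), (6,0), (6,4) — 12 in total.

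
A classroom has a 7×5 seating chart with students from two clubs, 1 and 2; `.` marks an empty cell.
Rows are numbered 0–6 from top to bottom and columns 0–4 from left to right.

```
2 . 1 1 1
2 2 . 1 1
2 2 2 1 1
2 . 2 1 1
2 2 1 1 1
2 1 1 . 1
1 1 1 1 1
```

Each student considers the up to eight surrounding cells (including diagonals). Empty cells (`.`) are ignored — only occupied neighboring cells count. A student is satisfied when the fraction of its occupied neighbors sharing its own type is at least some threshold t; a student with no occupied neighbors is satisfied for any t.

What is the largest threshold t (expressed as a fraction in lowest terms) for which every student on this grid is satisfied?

(0,0)2 2/2
(0,2)1 2/3
(0,3)1 4/4
(0,4)1 3/3
(1,0)2 4/4
(1,1)2 5/6
(1,3)1 6/7
(1,4)1 5/5
(2,0)2 4/4
(2,1)2 6/6
(2,2)2 3/6
(2,3)1 5/7
(2,4)1 5/5
(3,0)2 4/4
(3,2)2 3/7
(3,3)1 6/8
(3,4)1 5/5
(4,0)2 3/4
(4,1)2 4/7
(4,2)1 4/6
(4,3)1 6/7
(4,4)1 4/4
(5,0)2 2/5
(5,1)1 5/8
(5,2)1 6/7
(5,4)1 4/4
(6,0)1 2/3
(6,1)1 4/5
(6,2)1 4/4
(6,3)1 4/4
(6,4)1 2/2
The smallest same-type fraction is 2/5 at (5,0), which reduces to 2/5. Any threshold above that leaves this student unsatisfied.

2/5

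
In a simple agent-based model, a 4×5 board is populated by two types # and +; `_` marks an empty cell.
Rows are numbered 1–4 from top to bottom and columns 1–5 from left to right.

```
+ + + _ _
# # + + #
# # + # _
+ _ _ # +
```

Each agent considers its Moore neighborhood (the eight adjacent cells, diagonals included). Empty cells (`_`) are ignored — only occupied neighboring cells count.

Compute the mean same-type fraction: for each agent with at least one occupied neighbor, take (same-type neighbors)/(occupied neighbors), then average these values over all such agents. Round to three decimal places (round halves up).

(1,1)+ 1/3
(1,2)+ 3/5
(1,3)+ 3/4
(2,1)# 3/5
(2,2)# 3/8
(2,3)+ 4/7
(2,4)+ 3/5
(2,5)# 1/2
(3,1)# 3/4
(3,2)# 3/6
(3,3)+ 2/6
(3,4)# 2/6
(4,1)+ 0/2
(4,4)# 1/3
(4,5)+ 0/2
Sum over 15 agents: 1/3 + 3/5 + 3/4 + 3/5 + 3/8 + 4/7 + 3/5 + 1/2 + 3/4 + 3/6 + 2/6 + 2/6 + 0/2 + 1/3 + 0/2 = 5527/840; mean = 5527/840 ÷ 15 = 5527/12600 = 0.438650… → 0.439.

0.439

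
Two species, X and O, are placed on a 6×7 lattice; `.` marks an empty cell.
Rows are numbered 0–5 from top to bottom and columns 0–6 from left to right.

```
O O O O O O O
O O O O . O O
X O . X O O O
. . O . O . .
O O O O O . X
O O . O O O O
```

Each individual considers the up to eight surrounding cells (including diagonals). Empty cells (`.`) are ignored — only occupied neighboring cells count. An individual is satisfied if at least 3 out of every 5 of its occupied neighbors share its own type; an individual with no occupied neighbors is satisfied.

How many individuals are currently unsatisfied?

Row 0: (0,0)O 3/3 ok · (0,1)O 5/5 ok · (0,2)O 5/5 ok · (0,3)O 4/4 ok · (0,4)O 4/4 ok · (0,5)O 4/4 ok · (0,6)O 3/3 ok
Row 1: (1,0)O 4/5 ok · (1,1)O 6/7 ok · (1,2)O 6/7 ok · (1,3)O 5/6 ok · (1,5)O 7/7 ok · (1,6)O 5/5 ok
Row 2: (2,0)X 0/3 unhappy · (2,1)O 4/5 ok · (2,3)X 0/5 unhappy · (2,4)O 4/5 ok · (2,5)O 5/5 ok · (2,6)O 3/3 ok
Row 3: (3,2)O 4/5 ok · (3,4)O 4/5 ok
Row 4: (4,0)O 3/3 ok · (4,1)O 5/5 ok · (4,2)O 5/5 ok · (4,3)O 6/6 ok · (4,4)O 5/5 ok · (4,6)X 0/2 unhappy
Row 5: (5,0)O 3/3 ok · (5,1)O 4/4 ok · (5,3)O 4/4 ok · (5,4)O 4/4 ok · (5,5)O 3/4 ok · (5,6)O 1/2 unhappy
Unsatisfied: (2,0), (2,3), (4,6), (5,6) — 4 in total.

4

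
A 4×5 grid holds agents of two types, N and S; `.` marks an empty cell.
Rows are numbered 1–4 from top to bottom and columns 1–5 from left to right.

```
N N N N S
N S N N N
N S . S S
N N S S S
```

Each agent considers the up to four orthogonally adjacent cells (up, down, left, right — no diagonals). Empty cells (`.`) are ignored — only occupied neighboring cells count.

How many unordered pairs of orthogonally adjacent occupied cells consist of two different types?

Scan each occupied cell's neighbors to the right and below so each pair is counted once.
Row 1: N(1,1)–N(1,2)= N(1,1)–N(2,1)= N(1,2)–N(1,3)= N(1,2)–S(2,2)≠ N(1,3)–N(1,4)= N(1,3)–N(2,3)= N(1,4)–S(1,5)≠ N(1,4)–N(2,4)= S(1,5)–N(2,5)≠  → 3/9 unlike.
Row 2: N(2,1)–S(2,2)≠ N(2,1)–N(3,1)= S(2,2)–N(2,3)≠ S(2,2)–S(3,2)= N(2,3)–N(2,4)= N(2,4)–N(2,5)= N(2,4)–S(3,4)≠ N(2,5)–S(3,5)≠  → 4/8 unlike.
Row 3: N(3,1)–S(3,2)≠ N(3,1)–N(4,1)= S(3,2)–N(4,2)≠ S(3,4)–S(3,5)= S(3,4)–S(4,4)= S(3,5)–S(4,5)=  → 2/6 unlike.
Row 4: N(4,1)–N(4,2)= N(4,2)–S(4,3)≠ S(4,3)–S(4,4)= S(4,4)–S(4,5)=  → 1/4 unlike.
Total adjacent occupied pairs: 27; unlike-type pairs: 10.

10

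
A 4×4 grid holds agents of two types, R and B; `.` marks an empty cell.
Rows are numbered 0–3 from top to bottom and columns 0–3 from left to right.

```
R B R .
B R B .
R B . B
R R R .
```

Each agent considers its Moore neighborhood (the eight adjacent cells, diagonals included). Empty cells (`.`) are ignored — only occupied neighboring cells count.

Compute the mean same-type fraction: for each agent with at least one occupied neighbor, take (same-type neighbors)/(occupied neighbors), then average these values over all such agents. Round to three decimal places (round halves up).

0.469

Row 0: (0,0)R 1/3 · (0,1)B 2/5 · (0,2)R 1/3
Row 1: (1,0)B 2/5 · (1,1)R 3/7 · (1,2)B 3/5
Row 2: (2,0)R 3/5 · (2,1)B 2/7 · (2,3)B 1/2
Row 3: (3,0)R 2/3 · (3,1)R 3/4 · (3,2)R 1/3
Sum over 12 agents: 1/3 + 2/5 + 1/3 + 2/5 + 3/7 + 3/5 + 3/5 + 2/7 + 1/2 + 2/3 + 3/4 + 1/3 = 473/84; mean = 473/84 ÷ 12 = 473/1008 = 0.469246… → 0.469.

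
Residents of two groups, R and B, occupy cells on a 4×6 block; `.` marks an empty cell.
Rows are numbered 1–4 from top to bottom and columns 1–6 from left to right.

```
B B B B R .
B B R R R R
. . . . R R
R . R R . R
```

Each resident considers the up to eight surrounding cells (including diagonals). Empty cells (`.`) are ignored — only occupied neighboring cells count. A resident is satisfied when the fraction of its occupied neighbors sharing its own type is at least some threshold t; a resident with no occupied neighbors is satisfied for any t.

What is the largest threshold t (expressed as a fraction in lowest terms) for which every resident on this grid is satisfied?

1/5

Row 1: (1,1)B 3/3 · (1,2)B 4/5 · (1,3)B 3/5 · (1,4)B 1/5 · (1,5)R 3/4
Row 2: (2,1)B 3/3 · (2,2)B 4/5 · (2,3)R 1/5 · (2,4)R 4/6 · (2,5)R 5/6 · (2,6)R 4/4
Row 3: (3,5)R 6/6 · (3,6)R 4/4
Row 4: (4,1)R — no occupied neighbors · (4,3)R 1/1 · (4,4)R 2/2 · (4,6)R 2/2
The smallest same-type fraction is 1/5 at (1,4), which reduces to 1/5. Any threshold above that leaves this resident unsatisfied.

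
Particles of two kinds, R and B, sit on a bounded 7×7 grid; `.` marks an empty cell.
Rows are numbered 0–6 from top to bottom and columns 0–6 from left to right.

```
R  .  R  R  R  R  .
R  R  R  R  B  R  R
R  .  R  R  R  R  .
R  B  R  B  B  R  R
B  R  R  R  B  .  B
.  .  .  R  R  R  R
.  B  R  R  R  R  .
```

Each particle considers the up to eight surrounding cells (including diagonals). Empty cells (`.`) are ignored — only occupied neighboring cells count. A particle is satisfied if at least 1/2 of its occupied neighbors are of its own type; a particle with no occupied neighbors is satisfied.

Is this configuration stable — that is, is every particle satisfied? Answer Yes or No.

No

(0,0)R 2/2 ✓
(0,2)R 4/4 ✓
(0,3)R 4/5 ✓
(0,4)R 4/5 ✓
(0,5)R 3/4 ✓
(1,0)R 3/3 ✓
(1,1)R 6/6 ✓
(1,2)R 6/6 ✓
(1,3)R 7/8 ✓
(1,4)B 0/8 ✗
(1,5)R 5/6 ✓
(1,6)R 3/3 ✓
(2,0)R 3/4 ✓
(2,2)R 5/7 ✓
(2,3)R 5/8 ✓
(2,4)R 5/8 ✓
(2,5)R 5/7 ✓
(3,0)R 2/4 ✓
(3,1)B 1/7 ✗
(3,2)R 5/7 ✓
(3,3)B 2/8 ✗
(3,4)B 2/7 ✗
(3,5)R 3/6 ✓
(3,6)R 2/3 ✓
(4,0)B 1/3 ✗
(4,1)R 3/5 ✓
(4,2)R 4/6 ✓
(4,3)R 4/7 ✓
(4,4)B 2/7 ✗
(4,6)B 0/4 ✗
(5,3)R 6/7 ✓
(5,4)R 6/7 ✓
(5,5)R 4/6 ✓
(5,6)R 2/3 ✓
(6,1)B 0/1 ✗
(6,2)R 2/3 ✓
(6,3)R 4/4 ✓
(6,4)R 5/5 ✓
(6,5)R 4/4 ✓
For instance (1,4) has only 0/8 same-type neighbors, below 1/2.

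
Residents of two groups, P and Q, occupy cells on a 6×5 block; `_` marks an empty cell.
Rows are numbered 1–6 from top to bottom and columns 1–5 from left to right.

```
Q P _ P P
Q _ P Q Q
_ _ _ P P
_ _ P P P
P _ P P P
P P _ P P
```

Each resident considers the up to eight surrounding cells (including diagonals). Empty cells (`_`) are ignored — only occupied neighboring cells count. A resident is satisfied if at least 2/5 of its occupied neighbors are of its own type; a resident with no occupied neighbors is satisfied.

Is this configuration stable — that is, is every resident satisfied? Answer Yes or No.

No

(1,1)Q 1/2 ✓
(1,2)P 1/3 ✗
(1,4)P 2/4 ✓
(1,5)P 1/3 ✗
(2,1)Q 1/2 ✓
(2,3)P 3/4 ✓
(2,4)Q 1/6 ✗
(2,5)Q 1/5 ✗
(3,4)P 5/7 ✓
(3,5)P 3/5 ✓
(4,3)P 4/4 ✓
(4,4)P 7/7 ✓
(4,5)P 5/5 ✓
(5,1)P 2/2 ✓
(5,3)P 5/5 ✓
(5,4)P 7/7 ✓
(5,5)P 5/5 ✓
(6,1)P 2/2 ✓
(6,2)P 3/3 ✓
(6,4)P 4/4 ✓
(6,5)P 3/3 ✓
For instance (1,2) has only 1/3 same-type neighbors, below 2/5.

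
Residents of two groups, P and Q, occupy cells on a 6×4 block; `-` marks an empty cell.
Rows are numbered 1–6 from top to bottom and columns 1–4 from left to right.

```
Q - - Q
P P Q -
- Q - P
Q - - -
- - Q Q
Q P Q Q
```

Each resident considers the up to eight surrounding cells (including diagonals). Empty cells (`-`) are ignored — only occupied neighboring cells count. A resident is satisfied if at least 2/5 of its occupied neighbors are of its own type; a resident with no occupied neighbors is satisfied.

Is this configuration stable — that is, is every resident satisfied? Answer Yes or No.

Row 1: (1,1)Q 0/2 not · (1,4)Q 1/1 satisfied
Row 2: (2,1)P 1/3 not · (2,2)P 1/4 not · (2,3)Q 2/4 satisfied
Row 3: (3,2)Q 2/4 satisfied · (3,4)P 0/1 not
Row 4: (4,1)Q 1/1 satisfied
Row 5: (5,3)Q 3/4 satisfied · (5,4)Q 3/3 satisfied
Row 6: (6,1)Q 0/1 not · (6,2)P 0/3 not · (6,3)Q 3/4 satisfied · (6,4)Q 3/3 satisfied
For instance (1,1) has only 0/2 same-type neighbors, below 2/5.

No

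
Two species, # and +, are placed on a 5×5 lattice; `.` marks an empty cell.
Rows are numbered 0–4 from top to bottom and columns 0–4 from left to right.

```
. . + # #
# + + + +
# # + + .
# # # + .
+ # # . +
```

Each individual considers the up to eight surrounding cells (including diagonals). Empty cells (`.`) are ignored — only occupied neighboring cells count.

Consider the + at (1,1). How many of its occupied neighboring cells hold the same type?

Occupied neighbors of (1,1): (0,2)=+, (1,0)=#, (1,2)=+, (2,0)=#, (2,1)=#, (2,2)=+.
Same type (+): 3 of 6.

3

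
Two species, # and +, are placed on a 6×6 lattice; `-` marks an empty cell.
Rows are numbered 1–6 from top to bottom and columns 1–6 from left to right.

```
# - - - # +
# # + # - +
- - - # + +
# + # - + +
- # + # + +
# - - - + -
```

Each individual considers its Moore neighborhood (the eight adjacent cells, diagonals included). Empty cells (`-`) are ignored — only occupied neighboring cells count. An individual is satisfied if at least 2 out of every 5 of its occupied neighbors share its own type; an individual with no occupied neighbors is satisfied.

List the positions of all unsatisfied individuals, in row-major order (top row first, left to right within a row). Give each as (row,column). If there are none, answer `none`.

Row 1: (1,1)# 2/2 ok · (1,5)# 1/3 unhappy · (1,6)+ 1/2 ok
Row 2: (2,1)# 2/2 ok · (2,2)# 2/3 ok · (2,3)+ 0/3 unhappy · (2,4)# 2/4 ok · (2,6)+ 3/4 ok
Row 3: (3,4)# 2/5 ok · (3,5)+ 4/6 ok · (3,6)+ 4/4 ok
Row 4: (4,1)# 1/2 ok · (4,2)+ 1/4 unhappy · (4,3)# 3/5 ok · (4,5)+ 5/7 ok · (4,6)+ 5/5 ok
Row 5: (5,2)# 3/5 ok · (5,3)+ 1/4 unhappy · (5,4)# 1/5 unhappy · (5,5)+ 4/5 ok · (5,6)+ 4/4 ok
Row 6: (6,1)# 1/1 ok · (6,5)+ 2/3 ok

(1,5), (2,3), (4,2), (5,3), (5,4)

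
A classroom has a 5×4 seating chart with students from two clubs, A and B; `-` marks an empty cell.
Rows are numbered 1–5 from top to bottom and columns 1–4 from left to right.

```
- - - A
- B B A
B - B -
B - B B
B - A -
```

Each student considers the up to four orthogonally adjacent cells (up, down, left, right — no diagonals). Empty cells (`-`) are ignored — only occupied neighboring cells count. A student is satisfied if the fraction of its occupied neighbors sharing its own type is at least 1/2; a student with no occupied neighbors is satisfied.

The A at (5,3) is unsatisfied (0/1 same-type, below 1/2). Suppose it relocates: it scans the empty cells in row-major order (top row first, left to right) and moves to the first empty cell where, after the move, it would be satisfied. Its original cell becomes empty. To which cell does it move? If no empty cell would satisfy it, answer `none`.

(1,1)

Vacating (5,3). Empty cells in order:
  (1,1): 0/0 same-type → satisfied — stop here.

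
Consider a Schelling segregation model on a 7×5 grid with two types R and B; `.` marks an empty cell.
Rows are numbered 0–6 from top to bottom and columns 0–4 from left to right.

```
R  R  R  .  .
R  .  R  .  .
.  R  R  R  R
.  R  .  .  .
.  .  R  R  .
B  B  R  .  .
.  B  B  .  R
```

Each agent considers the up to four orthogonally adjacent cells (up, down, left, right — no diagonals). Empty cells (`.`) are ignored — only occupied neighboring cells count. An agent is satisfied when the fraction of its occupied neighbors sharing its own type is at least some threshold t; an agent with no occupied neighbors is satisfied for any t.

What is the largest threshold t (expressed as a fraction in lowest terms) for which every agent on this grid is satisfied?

Row 0: (0,0)R 2/2 · (0,1)R 2/2 · (0,2)R 2/2
Row 1: (1,0)R 1/1 · (1,2)R 2/2
Row 2: (2,1)R 2/2 · (2,2)R 3/3 · (2,3)R 2/2 · (2,4)R 1/1
Row 3: (3,1)R 1/1
Row 4: (4,2)R 2/2 · (4,3)R 1/1
Row 5: (5,0)B 1/1 · (5,1)B 2/3 · (5,2)R 1/3
Row 6: (6,1)B 2/2 · (6,2)B 1/2 · (6,4)R — no occupied neighbors
The smallest same-type fraction is 1/3 at (5,2), which reduces to 1/3. Any threshold above that leaves this agent unsatisfied.

1/3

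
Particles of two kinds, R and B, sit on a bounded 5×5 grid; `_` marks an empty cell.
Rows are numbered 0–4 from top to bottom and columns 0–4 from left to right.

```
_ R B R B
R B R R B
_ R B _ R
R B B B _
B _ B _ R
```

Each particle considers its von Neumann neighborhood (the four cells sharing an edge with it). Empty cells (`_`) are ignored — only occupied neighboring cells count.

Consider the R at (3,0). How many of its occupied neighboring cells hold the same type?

0

Occupied neighbors of (3,0): (4,0)=B, (3,1)=B.
Same type (R): 0 of 2.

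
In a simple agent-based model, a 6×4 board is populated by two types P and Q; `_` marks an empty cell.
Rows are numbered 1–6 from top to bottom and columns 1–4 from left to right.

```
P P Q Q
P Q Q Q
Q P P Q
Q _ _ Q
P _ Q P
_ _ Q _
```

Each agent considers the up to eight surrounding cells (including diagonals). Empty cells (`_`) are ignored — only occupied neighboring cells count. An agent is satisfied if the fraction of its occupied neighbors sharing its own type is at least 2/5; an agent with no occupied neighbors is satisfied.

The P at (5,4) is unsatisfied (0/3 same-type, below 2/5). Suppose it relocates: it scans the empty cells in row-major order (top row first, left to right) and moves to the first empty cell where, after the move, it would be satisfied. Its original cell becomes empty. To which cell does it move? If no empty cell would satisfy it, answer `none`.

Vacating (5,4). Empty cells in order:
  (4,2): 3/6 same-type → satisfied — stop here.

(4,2)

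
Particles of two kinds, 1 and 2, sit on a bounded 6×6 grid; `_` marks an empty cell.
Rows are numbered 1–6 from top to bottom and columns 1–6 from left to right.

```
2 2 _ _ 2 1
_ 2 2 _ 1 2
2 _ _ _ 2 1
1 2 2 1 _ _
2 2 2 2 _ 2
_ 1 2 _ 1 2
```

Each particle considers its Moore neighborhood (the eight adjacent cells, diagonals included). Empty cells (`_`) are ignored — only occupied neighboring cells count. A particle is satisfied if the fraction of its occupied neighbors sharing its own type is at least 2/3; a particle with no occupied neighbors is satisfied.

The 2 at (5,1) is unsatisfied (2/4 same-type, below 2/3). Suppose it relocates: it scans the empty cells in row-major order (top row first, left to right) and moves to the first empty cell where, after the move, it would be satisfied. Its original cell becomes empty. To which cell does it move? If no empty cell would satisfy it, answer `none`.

(1,3)

Vacating (5,1). Empty cells in order:
  (1,3): 3/3 same-type → satisfied — stop here.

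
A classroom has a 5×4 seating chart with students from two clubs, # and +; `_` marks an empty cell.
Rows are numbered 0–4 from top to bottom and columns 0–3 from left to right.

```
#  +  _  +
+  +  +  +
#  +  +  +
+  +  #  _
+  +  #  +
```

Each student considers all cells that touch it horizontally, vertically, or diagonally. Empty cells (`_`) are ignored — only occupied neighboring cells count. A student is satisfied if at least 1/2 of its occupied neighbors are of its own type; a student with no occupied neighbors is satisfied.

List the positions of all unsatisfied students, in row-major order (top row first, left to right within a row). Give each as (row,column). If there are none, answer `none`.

Row 0: (0,0)# 0/3 not · (0,1)+ 3/4 satisfied · (0,3)+ 2/2 satisfied
Row 1: (1,0)+ 3/5 satisfied · (1,1)+ 5/7 satisfied · (1,2)+ 7/7 satisfied · (1,3)+ 4/4 satisfied
Row 2: (2,0)# 0/5 not · (2,1)+ 6/8 satisfied · (2,2)+ 6/7 satisfied · (2,3)+ 3/4 satisfied
Row 3: (3,0)+ 4/5 satisfied · (3,1)+ 5/8 satisfied · (3,2)# 1/7 not
Row 4: (4,0)+ 3/3 satisfied · (4,1)+ 3/5 satisfied · (4,2)# 1/4 not · (4,3)+ 0/2 not

(0,0), (2,0), (3,2), (4,2), (4,3)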